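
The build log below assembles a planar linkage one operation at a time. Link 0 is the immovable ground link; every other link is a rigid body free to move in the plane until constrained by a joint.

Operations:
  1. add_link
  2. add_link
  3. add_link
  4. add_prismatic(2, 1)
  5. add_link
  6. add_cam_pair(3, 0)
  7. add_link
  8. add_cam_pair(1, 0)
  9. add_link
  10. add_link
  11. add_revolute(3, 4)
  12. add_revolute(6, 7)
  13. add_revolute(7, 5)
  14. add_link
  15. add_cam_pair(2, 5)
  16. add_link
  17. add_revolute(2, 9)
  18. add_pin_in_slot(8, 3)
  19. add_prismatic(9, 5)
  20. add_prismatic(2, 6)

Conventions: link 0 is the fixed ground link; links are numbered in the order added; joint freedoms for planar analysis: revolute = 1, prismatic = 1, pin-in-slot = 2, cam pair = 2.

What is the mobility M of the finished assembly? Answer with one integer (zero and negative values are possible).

(L,J1,J2)=(1,0,0); link0 fixed
link1: (2,0,0)
link2: (3,0,0)
link3: (4,0,0)
P 2-1 [J1]: (4,1,0)
link4: (5,1,0)
C 3-0 [J2]: (5,1,1)
link5: (6,1,1)
C 1-0 [J2]: (6,1,2)
link6: (7,1,2)
link7: (8,1,2)
R 3-4 [J1]: (8,2,2)
R 6-7 [J1]: (8,3,2)
R 7-5 [J1]: (8,4,2)
link8: (9,4,2)
C 2-5 [J2]: (9,4,3)
link9: (10,4,3)
R 2-9 [J1]: (10,5,3)
PS 8-3 [J2]: (10,5,4)
P 9-5 [J1]: (10,6,4)
P 2-6 [J1]: (10,7,4)
Grübler: 3·9 − 2·7 − 4 = 9

M = 9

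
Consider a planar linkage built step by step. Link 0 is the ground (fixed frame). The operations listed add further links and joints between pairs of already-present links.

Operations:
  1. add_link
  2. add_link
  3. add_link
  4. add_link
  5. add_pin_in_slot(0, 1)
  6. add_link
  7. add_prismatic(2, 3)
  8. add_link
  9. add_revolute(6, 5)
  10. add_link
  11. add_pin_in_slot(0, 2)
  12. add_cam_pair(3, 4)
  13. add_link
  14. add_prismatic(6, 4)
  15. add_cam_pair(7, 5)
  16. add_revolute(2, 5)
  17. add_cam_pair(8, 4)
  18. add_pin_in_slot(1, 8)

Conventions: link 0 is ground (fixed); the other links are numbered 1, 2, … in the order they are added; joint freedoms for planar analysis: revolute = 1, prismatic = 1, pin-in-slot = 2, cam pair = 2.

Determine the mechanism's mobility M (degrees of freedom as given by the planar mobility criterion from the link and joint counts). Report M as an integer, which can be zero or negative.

(L,J1,J2)=(1,0,0); link0 fixed
link1: (2,0,0)
link2: (3,0,0)
link3: (4,0,0)
link4: (5,0,0)
PS 0-1 [J2]: (5,0,1)
link5: (6,0,1)
P 2-3 [J1]: (6,1,1)
link6: (7,1,1)
R 6-5 [J1]: (7,2,1)
link7: (8,2,1)
PS 0-2 [J2]: (8,2,2)
C 3-4 [J2]: (8,2,3)
link8: (9,2,3)
P 6-4 [J1]: (9,3,3)
C 7-5 [J2]: (9,3,4)
R 2-5 [J1]: (9,4,4)
C 8-4 [J2]: (9,4,5)
PS 1-8 [J2]: (9,4,6)
Grübler: 3·8 − 2·4 − 6 = 10

M = 10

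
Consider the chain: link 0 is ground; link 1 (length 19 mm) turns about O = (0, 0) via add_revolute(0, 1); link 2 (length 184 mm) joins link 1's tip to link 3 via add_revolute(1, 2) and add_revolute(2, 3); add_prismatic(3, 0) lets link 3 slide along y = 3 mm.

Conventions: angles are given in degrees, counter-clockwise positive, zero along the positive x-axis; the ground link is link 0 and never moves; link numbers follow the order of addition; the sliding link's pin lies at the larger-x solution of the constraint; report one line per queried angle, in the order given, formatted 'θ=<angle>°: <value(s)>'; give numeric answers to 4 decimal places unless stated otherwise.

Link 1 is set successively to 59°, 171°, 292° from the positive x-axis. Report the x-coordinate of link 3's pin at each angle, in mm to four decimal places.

geometry: r = 19 mm, L = 184 mm, e = 3 mm
θ=59°: crank pin P = (r cos θ, r sin θ) = (9.785723, 16.286179)
θ=59°: h = r sin θ − e = 16.286179 − 3 = 13.286179
θ=59°: x = r cos θ + √(L² − h²) = 9.785723 + 183.519692 = 193.305416
θ=171°: crank pin P = (r cos θ, r sin θ) = (-18.766078, 2.972255)
θ=171°: h = r sin θ − e = 2.972255 − 3 = -0.027745
θ=171°: x = r cos θ + √(L² − h²) = -18.766078 + 183.999998 = 165.233919
θ=292°: crank pin P = (r cos θ, r sin θ) = (7.117525, -17.616493)
θ=292°: h = r sin θ − e = -17.616493 − 3 = -20.616493
θ=292°: x = r cos θ + √(L² − h²) = 7.117525 + 182.841353 = 189.958878

θ=59°: 193.3054
θ=171°: 165.2339
θ=292°: 189.9589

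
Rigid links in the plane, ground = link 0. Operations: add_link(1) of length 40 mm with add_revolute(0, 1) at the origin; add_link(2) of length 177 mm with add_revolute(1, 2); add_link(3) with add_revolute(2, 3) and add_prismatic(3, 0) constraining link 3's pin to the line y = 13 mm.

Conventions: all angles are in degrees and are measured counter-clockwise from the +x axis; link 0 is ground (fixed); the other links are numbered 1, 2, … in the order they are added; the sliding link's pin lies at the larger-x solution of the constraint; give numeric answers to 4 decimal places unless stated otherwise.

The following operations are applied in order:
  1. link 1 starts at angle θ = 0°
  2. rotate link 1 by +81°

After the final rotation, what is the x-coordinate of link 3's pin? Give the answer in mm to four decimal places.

geometry: r = 40 mm, L = 177 mm, e = 13 mm; θ starts at 0°
rotate link 1 by +81°: θ ← 0° +81° = 81°
crank pin P = (r cos θ, r sin θ) = (6.257379, 39.507534)
h = r sin θ − e = 39.507534 − 13 = 26.507534
x = r cos θ + √(L² − h²) = 6.257379 + 175.003859 = 181.261238

181.2612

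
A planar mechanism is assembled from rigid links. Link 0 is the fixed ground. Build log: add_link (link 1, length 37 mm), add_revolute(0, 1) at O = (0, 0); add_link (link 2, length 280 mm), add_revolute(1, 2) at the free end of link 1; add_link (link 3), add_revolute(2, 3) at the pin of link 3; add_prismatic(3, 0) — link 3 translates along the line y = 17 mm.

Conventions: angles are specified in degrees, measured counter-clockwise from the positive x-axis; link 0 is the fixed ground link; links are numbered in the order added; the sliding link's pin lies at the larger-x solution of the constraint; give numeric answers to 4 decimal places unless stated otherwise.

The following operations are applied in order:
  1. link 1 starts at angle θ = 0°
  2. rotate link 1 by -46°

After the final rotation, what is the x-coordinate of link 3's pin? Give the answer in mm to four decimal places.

geometry: r = 37 mm, L = 280 mm, e = 17 mm; θ starts at 0°
rotate link 1 by -46°: θ ← 0° -46° = -46°
crank pin P = (r cos θ, r sin θ) = (25.702360, -26.615573)
h = r sin θ − e = -26.615573 − 17 = -43.615573
x = r cos θ + √(L² − h²) = 25.702360 + 276.582143 = 302.284503

302.2845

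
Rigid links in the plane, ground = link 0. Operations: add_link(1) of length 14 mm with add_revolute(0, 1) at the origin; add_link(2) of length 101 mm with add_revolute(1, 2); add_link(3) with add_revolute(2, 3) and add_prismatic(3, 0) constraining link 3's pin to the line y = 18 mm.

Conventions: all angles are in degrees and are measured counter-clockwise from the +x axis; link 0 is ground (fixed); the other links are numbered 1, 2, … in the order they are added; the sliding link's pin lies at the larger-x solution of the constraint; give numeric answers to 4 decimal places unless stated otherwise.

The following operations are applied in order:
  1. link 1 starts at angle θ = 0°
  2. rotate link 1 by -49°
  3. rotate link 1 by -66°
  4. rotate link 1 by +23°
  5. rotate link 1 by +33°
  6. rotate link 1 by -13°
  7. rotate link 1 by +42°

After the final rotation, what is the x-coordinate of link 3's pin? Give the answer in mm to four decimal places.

geometry: r = 14 mm, L = 101 mm, e = 18 mm; θ starts at 0°
rotate link 1 by -49°: θ ← 0° -49° = -49°
rotate link 1 by -66°: θ ← -49° -66° = -115°
rotate link 1 by +23°: θ ← -115° +23° = -92°
rotate link 1 by +33°: θ ← -92° +33° = -59°
rotate link 1 by -13°: θ ← -59° -13° = -72°
rotate link 1 by +42°: θ ← -72° +42° = -30°
crank pin P = (r cos θ, r sin θ) = (12.124356, -7.000000)
h = r sin θ − e = -7.000000 − 18 = -25.000000
x = r cos θ + √(L² − h²) = 12.124356 + 97.857039 = 109.981394

109.9814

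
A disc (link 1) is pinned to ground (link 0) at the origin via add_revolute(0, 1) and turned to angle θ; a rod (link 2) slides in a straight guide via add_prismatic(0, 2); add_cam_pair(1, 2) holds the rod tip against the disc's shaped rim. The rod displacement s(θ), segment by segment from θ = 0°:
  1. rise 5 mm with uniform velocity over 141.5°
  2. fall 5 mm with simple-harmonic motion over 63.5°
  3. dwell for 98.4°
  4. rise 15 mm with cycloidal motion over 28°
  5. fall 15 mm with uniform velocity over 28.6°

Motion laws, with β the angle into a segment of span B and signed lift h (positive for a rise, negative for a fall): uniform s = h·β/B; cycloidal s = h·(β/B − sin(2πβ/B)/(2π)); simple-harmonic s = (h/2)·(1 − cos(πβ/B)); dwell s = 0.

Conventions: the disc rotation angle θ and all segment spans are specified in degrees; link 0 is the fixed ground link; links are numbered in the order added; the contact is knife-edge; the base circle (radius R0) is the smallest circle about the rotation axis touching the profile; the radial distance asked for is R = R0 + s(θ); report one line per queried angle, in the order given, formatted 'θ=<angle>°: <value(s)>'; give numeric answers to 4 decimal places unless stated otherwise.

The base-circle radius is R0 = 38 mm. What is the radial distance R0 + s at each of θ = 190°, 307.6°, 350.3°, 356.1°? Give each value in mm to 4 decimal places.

segment 1 (0° to 141.5°, uniform, h = 5) is passed completely: s = 0.0000 + (5) = 5.0000
θ = 190° falls in segment 2 (141.5° to 205°, simple-harmonic, h = -5): β = 190 − 141.5 = 48.5°, B = 63.5°; Δs = -5/2·(1 − cos(π·0.7638)) = -4.3426; s = 5.0000 − 4.3426 = 0.6574
segment 2 (141.5° to 205°, simple-harmonic, h = -5) is passed completely: s = 5.0000 + (-5) = 0.0000
segment 3 (205° to 303.4°, dwell): s unchanged at 0.0000
θ = 307.6° falls in segment 4 (303.4° to 331.4°, cycloidal, h = 15): β = 307.6 − 303.4 = 4.2°, B = 28°; Δs = 15·(0.1500 − sin(2π·0.1500)/(2π)) = 0.3186; s = 0.0000 + 0.3186 = 0.3186
segment 4 (303.4° to 331.4°, cycloidal, h = 15) is passed completely: s = 0.0000 + (15) = 15.0000
θ = 350.3° falls in segment 5 (331.4° to 360°, uniform, h = -15): β = 350.3 − 331.4 = 18.9°, B = 28.6°; Δs = -15·18.9/28.6 = -9.9126; s = 15.0000 − 9.9126 = 5.0874
θ = 356.1° falls in segment 5 (331.4° to 360°, uniform, h = -15): β = 356.1 − 331.4 = 24.7°, B = 28.6°; Δs = -15·24.7/28.6 = -12.9545; s = 15.0000 − 12.9545 = 2.0455
θ=190°: R = R0 + s = 38 + 0.6574 = 38.6574
θ=307.6°: R = R0 + s = 38 + 0.3186 = 38.3186
θ=350.3°: R = R0 + s = 38 + 5.0874 = 43.0874
θ=356.1°: R = R0 + s = 38 + 2.0455 = 40.0455

θ=190°: 38.6574
θ=307.6°: 38.3186
θ=350.3°: 43.0874
θ=356.1°: 40.0455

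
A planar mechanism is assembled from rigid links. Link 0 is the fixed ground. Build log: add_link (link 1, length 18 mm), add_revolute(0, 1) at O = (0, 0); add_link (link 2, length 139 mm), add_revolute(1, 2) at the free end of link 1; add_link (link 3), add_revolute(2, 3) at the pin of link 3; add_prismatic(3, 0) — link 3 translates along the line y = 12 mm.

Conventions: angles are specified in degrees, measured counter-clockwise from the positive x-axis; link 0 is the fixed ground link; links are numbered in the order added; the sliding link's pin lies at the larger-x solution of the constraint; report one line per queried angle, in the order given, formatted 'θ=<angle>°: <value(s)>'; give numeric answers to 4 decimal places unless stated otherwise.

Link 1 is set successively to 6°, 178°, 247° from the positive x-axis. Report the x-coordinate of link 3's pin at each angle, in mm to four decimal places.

geometry: r = 18 mm, L = 139 mm, e = 12 mm
θ=6°: crank pin P = (r cos θ, r sin θ) = (17.901394, 1.881512)
θ=6°: h = r sin θ − e = 1.881512 − 12 = -10.118488
θ=6°: x = r cos θ + √(L² − h²) = 17.901394 + 138.631224 = 156.532618
θ=178°: crank pin P = (r cos θ, r sin θ) = (-17.989035, 0.628191)
θ=178°: h = r sin θ − e = 0.628191 − 12 = -11.371809
θ=178°: x = r cos θ + √(L² − h²) = -17.989035 + 138.534046 = 120.545011
θ=247°: crank pin P = (r cos θ, r sin θ) = (-7.033160, -16.569087)
θ=247°: h = r sin θ − e = -16.569087 − 12 = -28.569087
θ=247°: x = r cos θ + √(L² − h²) = -7.033160 + 136.032376 = 128.999215

θ=6°: 156.5326
θ=178°: 120.5450
θ=247°: 128.9992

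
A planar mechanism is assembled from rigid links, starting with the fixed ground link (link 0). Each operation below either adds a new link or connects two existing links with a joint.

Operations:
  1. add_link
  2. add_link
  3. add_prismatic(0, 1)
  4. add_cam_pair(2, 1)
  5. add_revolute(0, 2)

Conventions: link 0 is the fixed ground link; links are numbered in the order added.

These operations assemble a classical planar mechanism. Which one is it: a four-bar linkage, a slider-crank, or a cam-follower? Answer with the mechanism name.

links: 3 (incl. ground); joints: 1 revolute, 1 prismatic, 1 higher (cam) pair, forming one closed loop
3 links, revolute + prismatic + higher pair in one loop → cam-follower

cam-follower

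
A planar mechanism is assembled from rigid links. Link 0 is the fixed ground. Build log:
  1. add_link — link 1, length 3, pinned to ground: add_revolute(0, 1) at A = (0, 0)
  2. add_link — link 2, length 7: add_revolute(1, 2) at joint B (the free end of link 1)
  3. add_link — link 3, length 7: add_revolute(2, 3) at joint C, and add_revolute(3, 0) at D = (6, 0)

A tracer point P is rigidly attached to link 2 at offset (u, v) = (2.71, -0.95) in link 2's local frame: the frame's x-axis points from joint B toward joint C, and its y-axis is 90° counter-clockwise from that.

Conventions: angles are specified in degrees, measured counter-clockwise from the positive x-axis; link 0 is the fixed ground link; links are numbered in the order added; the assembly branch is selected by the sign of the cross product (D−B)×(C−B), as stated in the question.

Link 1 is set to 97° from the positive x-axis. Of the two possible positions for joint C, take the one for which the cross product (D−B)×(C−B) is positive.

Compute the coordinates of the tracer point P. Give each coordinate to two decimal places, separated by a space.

A=(0,0), D=(6.00,0)
B = A + 3.00·(cos97°, sin97°) = (-0.3656, 2.9776)
|BD| = 7.0276
circle(B,7.00) ∩ circle(D,7.00): a=3.5138, h=6.0542
  candidates: C₊=(5.3824,6.9727) cross=42.546; C₋=(0.2520,-3.9951) cross=-42.546
  branch + wants cross > 0 → take C=(5.3824,6.9727) (cross=42.546)
ex = (C−B)/|BC| = (0.8211,0.5707); ey = (-0.5707,0.8211)
P = B + 2.71·ex + -0.95·ey = (2.4019,3.7442)

2.40 3.74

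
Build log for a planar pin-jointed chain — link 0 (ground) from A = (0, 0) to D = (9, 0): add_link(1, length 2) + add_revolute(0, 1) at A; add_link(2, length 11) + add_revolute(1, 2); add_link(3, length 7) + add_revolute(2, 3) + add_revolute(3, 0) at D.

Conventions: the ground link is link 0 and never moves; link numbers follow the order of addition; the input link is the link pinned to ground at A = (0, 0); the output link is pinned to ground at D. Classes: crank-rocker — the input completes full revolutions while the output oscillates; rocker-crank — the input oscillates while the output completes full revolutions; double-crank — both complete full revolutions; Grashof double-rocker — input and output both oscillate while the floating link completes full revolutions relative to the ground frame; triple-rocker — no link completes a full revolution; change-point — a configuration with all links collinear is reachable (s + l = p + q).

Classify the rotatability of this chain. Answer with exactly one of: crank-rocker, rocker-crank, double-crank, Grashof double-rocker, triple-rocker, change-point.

lengths: ground=9, input=2, coupler=11, output=7
sorted: s=2 (shortest), l=11 (longest), p+q=16
s + l = 13 vs p + q = 16
s + l < p + q (Grashof) with shortest = input link → crank-rocker

crank-rocker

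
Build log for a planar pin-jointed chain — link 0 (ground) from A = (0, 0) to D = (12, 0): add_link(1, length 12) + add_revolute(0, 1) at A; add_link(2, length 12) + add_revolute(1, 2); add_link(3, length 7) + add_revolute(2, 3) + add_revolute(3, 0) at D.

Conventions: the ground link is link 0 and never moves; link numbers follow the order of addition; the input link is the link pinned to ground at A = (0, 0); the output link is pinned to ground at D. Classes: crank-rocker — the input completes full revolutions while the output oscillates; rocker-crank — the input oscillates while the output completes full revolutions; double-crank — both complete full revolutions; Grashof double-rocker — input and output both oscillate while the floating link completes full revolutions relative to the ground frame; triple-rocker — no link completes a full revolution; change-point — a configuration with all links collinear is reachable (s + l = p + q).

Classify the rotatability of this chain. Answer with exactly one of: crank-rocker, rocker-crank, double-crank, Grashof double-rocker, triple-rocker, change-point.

lengths: ground=12, input=12, coupler=12, output=7
sorted: s=7 (shortest), l=12 (longest), p+q=24
s + l = 19 vs p + q = 24
s + l < p + q (Grashof) with shortest = output link → rocker-crank

rocker-crank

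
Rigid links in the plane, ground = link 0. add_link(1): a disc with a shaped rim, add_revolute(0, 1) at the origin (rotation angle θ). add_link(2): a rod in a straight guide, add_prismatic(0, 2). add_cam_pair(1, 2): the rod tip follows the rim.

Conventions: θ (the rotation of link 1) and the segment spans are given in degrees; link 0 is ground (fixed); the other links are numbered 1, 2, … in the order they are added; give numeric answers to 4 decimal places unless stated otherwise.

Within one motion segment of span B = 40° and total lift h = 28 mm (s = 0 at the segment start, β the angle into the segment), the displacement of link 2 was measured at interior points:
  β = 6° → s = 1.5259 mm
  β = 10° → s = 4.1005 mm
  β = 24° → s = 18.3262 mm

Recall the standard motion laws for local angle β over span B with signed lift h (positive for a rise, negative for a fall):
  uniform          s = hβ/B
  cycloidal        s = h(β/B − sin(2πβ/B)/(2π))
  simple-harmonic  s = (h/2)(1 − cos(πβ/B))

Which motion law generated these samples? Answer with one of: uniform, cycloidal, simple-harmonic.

candidates at β/B = r: uniform s = h·r (linear in β); cycloidal s = h·(r − sin(2πr)/(2π)); simple-harmonic s = (h/2)(1 − cos(πr))
β=6°: printed 1.5259 | uniform 4.2000, cycloidal 0.5947, simple-harmonic 1.5259
β=10°: printed 4.1005 | uniform 7.0000, cycloidal 2.5437, simple-harmonic 4.1005
β=24°: printed 18.3262 | uniform 16.8000, cycloidal 19.4194, simple-harmonic 18.3262
only one law matches every sample → simple-harmonic

simple-harmonic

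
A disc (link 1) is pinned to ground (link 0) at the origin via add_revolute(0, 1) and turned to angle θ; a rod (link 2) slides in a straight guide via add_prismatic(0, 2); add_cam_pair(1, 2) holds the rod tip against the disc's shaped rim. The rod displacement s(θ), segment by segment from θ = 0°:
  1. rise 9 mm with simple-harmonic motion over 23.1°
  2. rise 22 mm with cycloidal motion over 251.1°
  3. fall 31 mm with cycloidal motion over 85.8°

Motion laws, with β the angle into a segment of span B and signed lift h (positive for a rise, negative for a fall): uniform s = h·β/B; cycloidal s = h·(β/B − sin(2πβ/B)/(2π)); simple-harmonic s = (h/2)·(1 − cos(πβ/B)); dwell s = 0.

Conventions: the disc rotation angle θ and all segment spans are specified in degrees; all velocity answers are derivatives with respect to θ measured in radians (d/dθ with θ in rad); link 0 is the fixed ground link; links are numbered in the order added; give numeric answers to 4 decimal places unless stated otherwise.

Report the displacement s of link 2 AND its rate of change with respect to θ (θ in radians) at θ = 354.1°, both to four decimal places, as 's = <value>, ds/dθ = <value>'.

segment 1 (0° to 23.1°, simple-harmonic, h = 9) is passed completely: s = 0.0000 + (9) = 9.0000
segment 2 (23.1° to 274.2°, cycloidal, h = 22) is passed completely: s = 9.0000 + (22) = 31.0000
θ = 354.1° falls in segment 3 (274.2° to 360°, cycloidal, h = -31): β = 354.1 − 274.2 = 79.9°, B = 85.8°; Δs = -31·(0.9312 − sin(2π·0.9312)/(2π)) = -30.9343; s = 31.0000 − 30.9343 = 0.0657
velocity in seg [274.2°–360°] (cycloidal), θ in radians: β = 79.9° = 1.3945 rad, B = 85.8° = 1.4975 rad; ds/dθ = (h/B)(1 − cos(2πβ/B)) = ((-31)/1.4975)(1 − cos(2π·0.9312)) = -1.902347 mm/rad

s = 0.0657, ds/dθ = -1.9023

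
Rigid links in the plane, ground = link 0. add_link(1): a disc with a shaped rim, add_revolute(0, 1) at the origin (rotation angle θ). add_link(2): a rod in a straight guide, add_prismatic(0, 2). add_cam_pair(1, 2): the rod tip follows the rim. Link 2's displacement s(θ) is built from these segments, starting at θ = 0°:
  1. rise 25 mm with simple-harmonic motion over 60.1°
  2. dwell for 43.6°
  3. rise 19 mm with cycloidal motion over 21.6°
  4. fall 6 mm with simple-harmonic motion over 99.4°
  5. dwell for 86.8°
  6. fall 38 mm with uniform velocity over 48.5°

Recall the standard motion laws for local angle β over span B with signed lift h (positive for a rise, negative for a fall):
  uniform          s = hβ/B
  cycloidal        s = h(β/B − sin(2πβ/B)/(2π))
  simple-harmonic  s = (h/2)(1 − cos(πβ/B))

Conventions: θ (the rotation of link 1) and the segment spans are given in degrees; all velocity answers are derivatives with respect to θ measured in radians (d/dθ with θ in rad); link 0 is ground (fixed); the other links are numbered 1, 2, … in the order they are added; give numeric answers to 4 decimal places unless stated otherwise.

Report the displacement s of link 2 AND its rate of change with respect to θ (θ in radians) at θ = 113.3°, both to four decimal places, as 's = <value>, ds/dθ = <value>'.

segment 1 (0° to 60.1°, simple-harmonic, h = 25) is passed completely: s = 0.0000 + (25) = 25.0000
segment 2 (60.1° to 103.7°, dwell): s unchanged at 25.0000
θ = 113.3° falls in segment 3 (103.7° to 125.3°, cycloidal, h = 19): β = 113.3 − 103.7 = 9.6°, B = 21.6°; Δs = 19·(0.4444 − sin(2π·0.4444)/(2π)) = 7.4102; s = 25.0000 + 7.4102 = 32.4102
velocity in seg [103.7°–125.3°] (cycloidal), θ in radians: β = 9.6° = 0.1676 rad, B = 21.6° = 0.3770 rad; ds/dθ = (h/B)(1 − cos(2πβ/B)) = (19/0.3770)(1 − cos(2π·0.4444)) = 97.758695 mm/rad

s = 32.4102, ds/dθ = 97.7587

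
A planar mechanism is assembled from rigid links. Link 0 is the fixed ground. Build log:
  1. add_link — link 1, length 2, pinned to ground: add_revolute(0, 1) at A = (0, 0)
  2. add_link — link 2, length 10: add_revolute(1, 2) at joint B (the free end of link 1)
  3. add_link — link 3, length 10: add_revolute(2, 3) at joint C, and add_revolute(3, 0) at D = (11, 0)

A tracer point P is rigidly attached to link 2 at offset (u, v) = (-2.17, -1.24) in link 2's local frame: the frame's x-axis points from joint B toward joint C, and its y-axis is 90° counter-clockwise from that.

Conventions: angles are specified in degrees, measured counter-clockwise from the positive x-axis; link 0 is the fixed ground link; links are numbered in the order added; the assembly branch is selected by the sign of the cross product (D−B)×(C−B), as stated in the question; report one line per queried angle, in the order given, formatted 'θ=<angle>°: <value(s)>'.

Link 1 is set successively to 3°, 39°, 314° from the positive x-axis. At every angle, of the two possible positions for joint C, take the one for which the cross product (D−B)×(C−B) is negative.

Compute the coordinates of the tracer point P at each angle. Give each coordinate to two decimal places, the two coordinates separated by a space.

A=(0,0), D=(11.00,0)
θ=3°: B = A + 2.00·(cos3°, sin3°) = (1.9973, 0.1047)
θ=3°: |BD| = 9.0033
θ=3°: circle(B,10.00) ∩ circle(D,10.00): a=4.5017, h=8.9294
θ=3°:   candidates: C₊=(6.6024,8.9812) cross=80.395; C₋=(6.3948,-8.8765) cross=-80.395
θ=3°:   branch - wants cross < 0 → take C=(6.3948,-8.8765) (cross=-80.395)
θ=3°: ex = (C−B)/|BC| = (0.4398,-0.8981); ey = (0.8981,0.4398)
θ=3°: P = B + -2.17·ex + -1.24·ey = (-0.0707,1.5083)
θ=39°: B = A + 2.00·(cos39°, sin39°) = (1.5543, 1.2586)
θ=39°: |BD| = 9.5292
θ=39°: circle(B,10.00) ∩ circle(D,10.00): a=4.7646, h=8.7920
θ=39°:   candidates: C₊=(7.4384,9.3443) cross=83.780; C₋=(5.1159,-8.0856) cross=-83.780
θ=39°:   branch - wants cross < 0 → take C=(5.1159,-8.0856) (cross=-83.780)
θ=39°: ex = (C−B)/|BC| = (0.3562,-0.9344); ey = (0.9344,0.3562)
θ=39°: P = B + -2.17·ex + -1.24·ey = (-0.3773,2.8447)
θ=314°: B = A + 2.00·(cos314°, sin314°) = (1.3893, -1.4387)
θ=314°: |BD| = 9.7178
θ=314°: circle(B,10.00) ∩ circle(D,10.00): a=4.8589, h=8.7402
θ=314°:   candidates: C₊=(4.9007,7.9246) cross=84.935; C₋=(7.4886,-9.3632) cross=-84.935
θ=314°:   branch - wants cross < 0 → take C=(7.4886,-9.3632) (cross=-84.935)
θ=314°: ex = (C−B)/|BC| = (0.6099,-0.7925); ey = (0.7925,0.6099)
θ=314°: P = B + -2.17·ex + -1.24·ey = (-0.9169,-0.4754)

θ=3°: -0.07 1.51
θ=39°: -0.38 2.84
θ=314°: -0.92 -0.48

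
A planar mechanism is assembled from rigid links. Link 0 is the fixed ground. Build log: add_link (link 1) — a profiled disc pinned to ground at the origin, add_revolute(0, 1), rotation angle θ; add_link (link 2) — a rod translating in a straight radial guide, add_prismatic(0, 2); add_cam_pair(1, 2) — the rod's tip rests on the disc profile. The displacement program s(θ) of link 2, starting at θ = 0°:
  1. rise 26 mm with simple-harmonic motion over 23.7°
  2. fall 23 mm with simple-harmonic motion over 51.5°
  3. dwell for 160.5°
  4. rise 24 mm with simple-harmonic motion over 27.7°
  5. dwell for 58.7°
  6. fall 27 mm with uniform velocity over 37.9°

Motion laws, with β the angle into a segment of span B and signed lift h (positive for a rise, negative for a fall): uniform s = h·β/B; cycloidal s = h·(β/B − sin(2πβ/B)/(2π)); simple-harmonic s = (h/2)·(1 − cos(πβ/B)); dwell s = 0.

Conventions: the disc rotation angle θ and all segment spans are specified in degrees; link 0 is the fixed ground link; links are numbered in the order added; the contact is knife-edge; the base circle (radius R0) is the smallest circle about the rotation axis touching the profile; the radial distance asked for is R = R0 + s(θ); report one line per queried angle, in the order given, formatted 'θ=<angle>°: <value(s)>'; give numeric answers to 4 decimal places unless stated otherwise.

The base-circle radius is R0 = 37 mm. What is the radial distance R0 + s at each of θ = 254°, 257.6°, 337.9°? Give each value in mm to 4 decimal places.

seg 1 [0°–23.7°] simple-harmonic, h=26: full span → s += 26 → s = 26.0000
seg 2 [23.7°–75.2°] simple-harmonic, h=-23: full span → s += -23 → s = 3.0000
seg 3 [75.2°–235.7°] dwell: s stays 3.0000
seg 4 [235.7°–263.4°] simple-harmonic, h=24: θ=254° here. β=18.3, B=27.7. 24/2·(1 − cos(π·0.6606)) = 17.8025 → s = 20.8025
seg 4 [235.7°–263.4°] simple-harmonic, h=24: θ=257.6° here. β=21.9, B=27.7. 24/2·(1 − cos(π·0.7906)) = 21.4960 → s = 24.4960
seg 4 [235.7°–263.4°] simple-harmonic, h=24: full span → s += 24 → s = 27.0000
seg 5 [263.4°–322.1°] dwell: s stays 27.0000
seg 6 [322.1°–360°] uniform, h=-27: θ=337.9° here. β=15.8, B=37.9. -27·15.8/37.9 = -11.2559 → s = 15.7441
θ=254°: R = R0 + s = 37 + 20.8025 = 57.8025
θ=257.6°: R = R0 + s = 37 + 24.4960 = 61.4960
θ=337.9°: R = R0 + s = 37 + 15.7441 = 52.7441

θ=254°: 57.8025
θ=257.6°: 61.4960
θ=337.9°: 52.7441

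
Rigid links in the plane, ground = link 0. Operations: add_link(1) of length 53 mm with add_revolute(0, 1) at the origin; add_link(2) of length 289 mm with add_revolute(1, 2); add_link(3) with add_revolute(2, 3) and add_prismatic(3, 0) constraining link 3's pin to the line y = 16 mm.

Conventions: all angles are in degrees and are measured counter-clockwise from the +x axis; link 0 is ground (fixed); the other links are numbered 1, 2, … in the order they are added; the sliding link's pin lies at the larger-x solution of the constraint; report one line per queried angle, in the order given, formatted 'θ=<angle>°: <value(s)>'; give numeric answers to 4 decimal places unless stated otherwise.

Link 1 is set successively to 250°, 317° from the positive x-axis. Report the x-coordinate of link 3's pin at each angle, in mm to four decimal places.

geometry: r = 53 mm, L = 289 mm, e = 16 mm
θ=250°: crank pin P = (r cos θ, r sin θ) = (-18.127068, -49.803709)
θ=250°: h = r sin θ − e = -49.803709 − 16 = -65.803709
θ=250°: x = r cos θ + √(L² − h²) = -18.127068 + 281.408727 = 263.281660
θ=317°: crank pin P = (r cos θ, r sin θ) = (38.761746, -36.145913)
θ=317°: h = r sin θ − e = -36.145913 − 16 = -52.145913
θ=317°: x = r cos θ + √(L² − h²) = 38.761746 + 284.256581 = 323.018327

θ=250°: 263.2817
θ=317°: 323.0183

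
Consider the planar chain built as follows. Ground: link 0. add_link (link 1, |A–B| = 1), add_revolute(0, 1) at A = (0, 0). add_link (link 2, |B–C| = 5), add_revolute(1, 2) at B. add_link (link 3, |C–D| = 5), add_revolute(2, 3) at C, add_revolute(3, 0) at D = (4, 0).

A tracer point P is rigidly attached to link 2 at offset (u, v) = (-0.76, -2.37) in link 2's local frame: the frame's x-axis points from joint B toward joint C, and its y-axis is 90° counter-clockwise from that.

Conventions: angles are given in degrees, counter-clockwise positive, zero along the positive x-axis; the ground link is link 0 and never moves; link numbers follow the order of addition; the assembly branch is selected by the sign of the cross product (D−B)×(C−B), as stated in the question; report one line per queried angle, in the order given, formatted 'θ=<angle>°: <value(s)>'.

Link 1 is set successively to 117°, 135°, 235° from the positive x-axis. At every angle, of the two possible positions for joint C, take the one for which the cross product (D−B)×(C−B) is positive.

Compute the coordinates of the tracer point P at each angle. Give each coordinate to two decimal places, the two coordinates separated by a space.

A=(0,0), D=(4.00,0)
θ=117°: B = A + 1.00·(cos117°, sin117°) = (-0.4540, 0.8910)
θ=117°: |BD| = 4.5422
θ=117°: circle(B,5.00) ∩ circle(D,5.00): a=2.2711, h=4.4544
θ=117°:   candidates: C₊=(2.6468,4.8134) cross=20.233; C₋=(0.8992,-3.9224) cross=-20.233
θ=117°:   branch + wants cross > 0 → take C=(2.6468,4.8134) (cross=20.233)
θ=117°: ex = (C−B)/|BC| = (0.6202,0.7845); ey = (-0.7845,0.6202)
θ=117°: P = B + -0.76·ex + -2.37·ey = (0.9339,-1.1750)
θ=135°: B = A + 1.00·(cos135°, sin135°) = (-0.7071, 0.7071)
θ=135°: |BD| = 4.7599
θ=135°: circle(B,5.00) ∩ circle(D,5.00): a=2.3800, h=4.3972
θ=135°:   candidates: C₊=(2.2997,4.7020) cross=20.931; C₋=(0.9932,-3.9949) cross=-20.931
θ=135°:   branch + wants cross > 0 → take C=(2.2997,4.7020) (cross=20.931)
θ=135°: ex = (C−B)/|BC| = (0.6014,0.7990); ey = (-0.7990,0.6014)
θ=135°: P = B + -0.76·ex + -2.37·ey = (0.7294,-1.3253)
θ=235°: B = A + 1.00·(cos235°, sin235°) = (-0.5736, -0.8192)
θ=235°: |BD| = 4.6464
θ=235°: circle(B,5.00) ∩ circle(D,5.00): a=2.3232, h=4.4275
θ=235°:   candidates: C₊=(0.9326,3.9486) cross=20.572; C₋=(2.4938,-4.7677) cross=-20.572
θ=235°:   branch + wants cross > 0 → take C=(0.9326,3.9486) (cross=20.572)
θ=235°: ex = (C−B)/|BC| = (0.3012,0.9535); ey = (-0.9535,0.3012)
θ=235°: P = B + -0.76·ex + -2.37·ey = (1.4574,-2.2578)

θ=117°: 0.93 -1.17
θ=135°: 0.73 -1.33
θ=235°: 1.46 -2.26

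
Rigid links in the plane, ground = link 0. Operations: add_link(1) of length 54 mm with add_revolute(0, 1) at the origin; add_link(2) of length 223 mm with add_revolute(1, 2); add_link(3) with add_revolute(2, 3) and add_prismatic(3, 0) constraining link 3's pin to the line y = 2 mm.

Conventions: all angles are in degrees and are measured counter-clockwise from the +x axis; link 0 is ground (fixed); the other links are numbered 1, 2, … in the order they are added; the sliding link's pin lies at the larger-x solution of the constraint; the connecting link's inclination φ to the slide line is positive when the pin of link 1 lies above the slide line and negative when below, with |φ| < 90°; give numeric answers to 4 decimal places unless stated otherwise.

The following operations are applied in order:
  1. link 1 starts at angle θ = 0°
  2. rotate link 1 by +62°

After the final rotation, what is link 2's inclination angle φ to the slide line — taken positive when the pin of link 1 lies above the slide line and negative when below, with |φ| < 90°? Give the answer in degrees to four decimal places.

geometry: r = 54 mm, L = 223 mm, e = 2 mm; θ starts at 0°
rotate link 1 by +62°: θ ← 0° +62° = 62°
h = r sin θ − e = 47.679170 − 2 = 45.679170
sin φ = h / L = 45.679170 / 223 = 0.20483933
φ = arcsin(0.20483933) = 11.820094°

11.8201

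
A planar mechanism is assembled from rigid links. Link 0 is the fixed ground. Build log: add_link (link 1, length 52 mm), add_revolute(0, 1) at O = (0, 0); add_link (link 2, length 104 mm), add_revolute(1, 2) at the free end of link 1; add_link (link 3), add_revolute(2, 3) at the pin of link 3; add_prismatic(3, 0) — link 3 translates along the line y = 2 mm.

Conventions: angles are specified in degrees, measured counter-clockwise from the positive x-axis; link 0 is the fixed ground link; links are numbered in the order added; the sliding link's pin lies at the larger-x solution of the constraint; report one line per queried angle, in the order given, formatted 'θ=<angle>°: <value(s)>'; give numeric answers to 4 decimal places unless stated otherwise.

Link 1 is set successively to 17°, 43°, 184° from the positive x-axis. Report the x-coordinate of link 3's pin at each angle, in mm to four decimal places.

geometry: r = 52 mm, L = 104 mm, e = 2 mm
θ=17°: crank pin P = (r cos θ, r sin θ) = (49.727847, 15.203329)
θ=17°: h = r sin θ − e = 15.203329 − 2 = 13.203329
θ=17°: x = r cos θ + √(L² − h²) = 49.727847 + 103.158481 = 152.886328
θ=43°: crank pin P = (r cos θ, r sin θ) = (38.030392, 35.463915)
θ=43°: h = r sin θ − e = 35.463915 − 2 = 33.463915
θ=43°: x = r cos θ + √(L² − h²) = 38.030392 + 98.469114 = 136.499506
θ=184°: crank pin P = (r cos θ, r sin θ) = (-51.873331, -3.627337)
θ=184°: h = r sin θ − e = -3.627337 − 2 = -5.627337
θ=184°: x = r cos θ + √(L² − h²) = -51.873331 + 103.847644 = 51.974313

θ=17°: 152.8863
θ=43°: 136.4995
θ=184°: 51.9743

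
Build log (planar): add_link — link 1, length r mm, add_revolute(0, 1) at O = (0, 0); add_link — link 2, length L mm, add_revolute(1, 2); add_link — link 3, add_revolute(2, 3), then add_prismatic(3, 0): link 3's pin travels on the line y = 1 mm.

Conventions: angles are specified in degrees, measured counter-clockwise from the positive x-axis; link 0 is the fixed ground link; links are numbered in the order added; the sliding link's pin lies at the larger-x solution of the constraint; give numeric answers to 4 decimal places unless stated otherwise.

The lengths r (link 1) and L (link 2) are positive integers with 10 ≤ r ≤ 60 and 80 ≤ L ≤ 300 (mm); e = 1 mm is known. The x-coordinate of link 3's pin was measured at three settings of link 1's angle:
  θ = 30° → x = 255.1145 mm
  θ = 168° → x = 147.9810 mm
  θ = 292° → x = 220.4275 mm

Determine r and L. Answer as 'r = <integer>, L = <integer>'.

constraint per measurement: (x − r cos θ)² + (r sin θ − e)² = L²
subtracting the θ₁ and θ₂ equations cancels the r² and L² terms:
r = (x₁² − x₂²) / (2[(x₁cos θ₁ + e sin θ₁) − (x₂cos θ₂ + e sin θ₂)]) = 59.0000 → r = 59
L² = (x₁ − r cos θ₁)² + (r sin θ₁ − e)² = 42436.0028 → L = 206.0000 → L = 206
check at θ₃=292°: x = 220.4275 (printed 220.4275) ✓

r = 59, L = 206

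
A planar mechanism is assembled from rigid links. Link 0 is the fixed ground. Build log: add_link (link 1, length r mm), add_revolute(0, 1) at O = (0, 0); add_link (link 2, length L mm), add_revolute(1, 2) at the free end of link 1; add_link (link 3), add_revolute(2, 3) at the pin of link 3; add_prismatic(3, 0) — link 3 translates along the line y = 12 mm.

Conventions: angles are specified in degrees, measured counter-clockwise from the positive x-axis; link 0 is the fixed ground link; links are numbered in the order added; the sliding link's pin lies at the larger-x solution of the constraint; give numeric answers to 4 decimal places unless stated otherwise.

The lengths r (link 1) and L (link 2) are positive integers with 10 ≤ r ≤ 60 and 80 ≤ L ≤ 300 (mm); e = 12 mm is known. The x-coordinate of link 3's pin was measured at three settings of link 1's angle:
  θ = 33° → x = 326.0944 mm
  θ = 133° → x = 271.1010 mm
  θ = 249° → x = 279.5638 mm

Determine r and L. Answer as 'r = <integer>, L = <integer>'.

constraint per measurement: (x − r cos θ)² + (r sin θ − e)² = L²
subtracting the θ₁ and θ₂ equations cancels the r² and L² terms:
r = (x₁² − x₂²) / (2[(x₁cos θ₁ + e sin θ₁) − (x₂cos θ₂ + e sin θ₂)]) = 36.0000 → r = 36
L² = (x₁ − r cos θ₁)² + (r sin θ₁ − e)² = 87616.0137 → L = 296.0000 → L = 296
check at θ₃=249°: x = 279.5638 (printed 279.5638) ✓

r = 36, L = 296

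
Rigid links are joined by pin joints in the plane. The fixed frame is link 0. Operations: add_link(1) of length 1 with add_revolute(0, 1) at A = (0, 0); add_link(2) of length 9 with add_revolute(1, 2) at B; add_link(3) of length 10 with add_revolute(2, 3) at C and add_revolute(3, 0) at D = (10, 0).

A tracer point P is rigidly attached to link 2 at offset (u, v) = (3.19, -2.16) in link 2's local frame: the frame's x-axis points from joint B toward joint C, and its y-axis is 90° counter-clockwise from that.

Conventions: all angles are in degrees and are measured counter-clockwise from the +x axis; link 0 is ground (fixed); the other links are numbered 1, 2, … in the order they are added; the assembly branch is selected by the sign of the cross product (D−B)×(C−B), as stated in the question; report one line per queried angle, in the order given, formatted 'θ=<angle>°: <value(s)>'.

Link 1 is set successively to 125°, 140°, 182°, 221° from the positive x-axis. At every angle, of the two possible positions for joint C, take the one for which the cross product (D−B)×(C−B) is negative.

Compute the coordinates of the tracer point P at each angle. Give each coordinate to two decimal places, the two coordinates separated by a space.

A=(0,0), D=(10.00,0)
θ=125°: B = A + 1.00·(cos125°, sin125°) = (-0.5736, 0.8192)
θ=125°: |BD| = 10.6053
θ=125°: circle(B,9.00) ∩ circle(D,10.00): a=4.4068, h=7.8473
θ=125°:   candidates: C₊=(4.4262,8.3026) cross=83.222; C₋=(3.2140,-7.3451) cross=-83.222
θ=125°:   branch - wants cross < 0 → take C=(3.2140,-7.3451) (cross=-83.222)
θ=125°: ex = (C−B)/|BC| = (0.4208,-0.9071); ey = (0.9071,0.4208)
θ=125°: P = B + 3.19·ex + -2.16·ey = (-1.1905,-2.9836)
θ=140°: B = A + 1.00·(cos140°, sin140°) = (-0.7660, 0.6428)
θ=140°: |BD| = 10.7852
θ=140°: circle(B,9.00) ∩ circle(D,10.00): a=4.5118, h=7.7874
θ=140°:   candidates: C₊=(4.2018,8.1475) cross=83.989; C₋=(3.2736,-7.3997) cross=-83.989
θ=140°:   branch - wants cross < 0 → take C=(3.2736,-7.3997) (cross=-83.989)
θ=140°: ex = (C−B)/|BC| = (0.4488,-0.8936); ey = (0.8936,0.4488)
θ=140°: P = B + 3.19·ex + -2.16·ey = (-1.2644,-3.1773)
θ=182°: B = A + 1.00·(cos182°, sin182°) = (-0.9994, -0.0349)
θ=182°: |BD| = 10.9994
θ=182°: circle(B,9.00) ∩ circle(D,10.00): a=4.6360, h=7.7141
θ=182°:   candidates: C₊=(3.6122,7.6939) cross=84.851; C₋=(3.6611,-7.7342) cross=-84.851
θ=182°:   branch - wants cross < 0 → take C=(3.6611,-7.7342) (cross=-84.851)
θ=182°: ex = (C−B)/|BC| = (0.5178,-0.8555); ey = (0.8555,0.5178)
θ=182°: P = B + 3.19·ex + -2.16·ey = (-1.1953,-3.8824)
θ=221°: B = A + 1.00·(cos221°, sin221°) = (-0.7547, -0.6561)
θ=221°: |BD| = 10.7747
θ=221°: circle(B,9.00) ∩ circle(D,10.00): a=4.5057, h=7.7910
θ=221°:   candidates: C₊=(3.2682,7.3948) cross=83.945; C₋=(4.2170,-8.1582) cross=-83.945
θ=221°:   branch - wants cross < 0 → take C=(4.2170,-8.1582) (cross=-83.945)
θ=221°: ex = (C−B)/|BC| = (0.5524,-0.8336); ey = (0.8336,0.5524)
θ=221°: P = B + 3.19·ex + -2.16·ey = (-0.7930,-4.5084)

θ=125°: -1.19 -2.98
θ=140°: -1.26 -3.18
θ=182°: -1.20 -3.88
θ=221°: -0.79 -4.51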